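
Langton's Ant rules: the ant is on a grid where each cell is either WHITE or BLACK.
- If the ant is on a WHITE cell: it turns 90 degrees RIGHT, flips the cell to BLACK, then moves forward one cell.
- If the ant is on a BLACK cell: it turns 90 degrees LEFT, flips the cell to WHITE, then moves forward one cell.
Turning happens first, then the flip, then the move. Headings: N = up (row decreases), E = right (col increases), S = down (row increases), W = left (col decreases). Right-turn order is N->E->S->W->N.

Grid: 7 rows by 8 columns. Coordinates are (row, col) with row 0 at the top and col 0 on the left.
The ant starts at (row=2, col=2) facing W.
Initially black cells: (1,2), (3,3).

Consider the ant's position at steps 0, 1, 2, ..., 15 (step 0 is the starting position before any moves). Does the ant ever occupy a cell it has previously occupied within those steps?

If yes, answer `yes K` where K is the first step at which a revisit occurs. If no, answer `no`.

Step 1: on WHITE (2,2): turn R to N, flip to black, move to (1,2). |black|=3 — new cell
Step 2: on BLACK (1,2): turn L to W, flip to white, move to (1,1). |black|=2 — new cell
Step 3: on WHITE (1,1): turn R to N, flip to black, move to (0,1). |black|=3 — new cell
Step 4: on WHITE (0,1): turn R to E, flip to black, move to (0,2). |black|=4 — new cell
Step 5: on WHITE (0,2): turn R to S, flip to black, move to (1,2). |black|=5 — REVISIT

Answer: yes 5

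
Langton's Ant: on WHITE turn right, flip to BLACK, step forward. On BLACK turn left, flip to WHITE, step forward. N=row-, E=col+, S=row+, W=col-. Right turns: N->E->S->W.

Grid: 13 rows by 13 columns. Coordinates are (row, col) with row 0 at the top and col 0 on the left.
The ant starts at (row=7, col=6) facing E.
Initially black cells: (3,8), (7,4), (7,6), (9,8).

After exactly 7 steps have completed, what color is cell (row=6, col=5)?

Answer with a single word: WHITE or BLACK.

Answer: BLACK

Derivation:
Step 1: on BLACK (7,6): turn L to N, flip to white, move to (6,6). |black|=3
Step 2: on WHITE (6,6): turn R to E, flip to black, move to (6,7). |black|=4
Step 3: on WHITE (6,7): turn R to S, flip to black, move to (7,7). |black|=5
Step 4: on WHITE (7,7): turn R to W, flip to black, move to (7,6). |black|=6
Step 5: on WHITE (7,6): turn R to N, flip to black, move to (6,6). |black|=7
Step 6: on BLACK (6,6): turn L to W, flip to white, move to (6,5). |black|=6
Step 7: on WHITE (6,5): turn R to N, flip to black, move to (5,5). |black|=7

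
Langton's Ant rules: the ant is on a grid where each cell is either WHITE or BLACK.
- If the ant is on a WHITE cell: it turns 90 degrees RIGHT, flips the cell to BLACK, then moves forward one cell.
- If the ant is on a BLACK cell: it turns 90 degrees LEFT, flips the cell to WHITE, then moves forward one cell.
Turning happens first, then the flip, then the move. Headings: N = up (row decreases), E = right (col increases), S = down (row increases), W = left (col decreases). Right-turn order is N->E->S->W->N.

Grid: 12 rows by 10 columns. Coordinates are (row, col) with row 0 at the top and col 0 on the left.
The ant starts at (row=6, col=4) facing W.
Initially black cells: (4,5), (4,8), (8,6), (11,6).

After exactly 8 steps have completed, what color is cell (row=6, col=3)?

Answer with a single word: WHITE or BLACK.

Step 1: on WHITE (6,4): turn R to N, flip to black, move to (5,4). |black|=5
Step 2: on WHITE (5,4): turn R to E, flip to black, move to (5,5). |black|=6
Step 3: on WHITE (5,5): turn R to S, flip to black, move to (6,5). |black|=7
Step 4: on WHITE (6,5): turn R to W, flip to black, move to (6,4). |black|=8
Step 5: on BLACK (6,4): turn L to S, flip to white, move to (7,4). |black|=7
Step 6: on WHITE (7,4): turn R to W, flip to black, move to (7,3). |black|=8
Step 7: on WHITE (7,3): turn R to N, flip to black, move to (6,3). |black|=9
Step 8: on WHITE (6,3): turn R to E, flip to black, move to (6,4). |black|=10

Answer: BLACK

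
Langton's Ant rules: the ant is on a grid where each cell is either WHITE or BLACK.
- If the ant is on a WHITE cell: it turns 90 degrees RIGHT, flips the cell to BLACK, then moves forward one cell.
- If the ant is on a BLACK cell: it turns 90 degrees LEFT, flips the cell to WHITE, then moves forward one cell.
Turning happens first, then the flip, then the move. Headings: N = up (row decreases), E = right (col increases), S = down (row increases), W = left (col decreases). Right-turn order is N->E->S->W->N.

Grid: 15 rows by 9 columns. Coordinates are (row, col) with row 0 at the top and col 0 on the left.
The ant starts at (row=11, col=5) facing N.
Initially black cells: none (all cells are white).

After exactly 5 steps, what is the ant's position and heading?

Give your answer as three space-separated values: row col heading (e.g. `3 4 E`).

Answer: 11 4 W

Derivation:
Step 1: on WHITE (11,5): turn R to E, flip to black, move to (11,6). |black|=1
Step 2: on WHITE (11,6): turn R to S, flip to black, move to (12,6). |black|=2
Step 3: on WHITE (12,6): turn R to W, flip to black, move to (12,5). |black|=3
Step 4: on WHITE (12,5): turn R to N, flip to black, move to (11,5). |black|=4
Step 5: on BLACK (11,5): turn L to W, flip to white, move to (11,4). |black|=3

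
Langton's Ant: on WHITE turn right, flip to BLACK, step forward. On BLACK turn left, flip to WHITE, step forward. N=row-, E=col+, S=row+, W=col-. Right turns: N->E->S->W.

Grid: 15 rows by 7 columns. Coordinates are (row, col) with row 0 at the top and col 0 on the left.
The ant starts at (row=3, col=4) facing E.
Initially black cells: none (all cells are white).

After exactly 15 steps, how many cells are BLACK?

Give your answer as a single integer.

Answer: 9

Derivation:
Step 1: on WHITE (3,4): turn R to S, flip to black, move to (4,4). |black|=1
Step 2: on WHITE (4,4): turn R to W, flip to black, move to (4,3). |black|=2
Step 3: on WHITE (4,3): turn R to N, flip to black, move to (3,3). |black|=3
Step 4: on WHITE (3,3): turn R to E, flip to black, move to (3,4). |black|=4
Step 5: on BLACK (3,4): turn L to N, flip to white, move to (2,4). |black|=3
Step 6: on WHITE (2,4): turn R to E, flip to black, move to (2,5). |black|=4
Step 7: on WHITE (2,5): turn R to S, flip to black, move to (3,5). |black|=5
Step 8: on WHITE (3,5): turn R to W, flip to black, move to (3,4). |black|=6
Step 9: on WHITE (3,4): turn R to N, flip to black, move to (2,4). |black|=7
Step 10: on BLACK (2,4): turn L to W, flip to white, move to (2,3). |black|=6
Step 11: on WHITE (2,3): turn R to N, flip to black, move to (1,3). |black|=7
Step 12: on WHITE (1,3): turn R to E, flip to black, move to (1,4). |black|=8
Step 13: on WHITE (1,4): turn R to S, flip to black, move to (2,4). |black|=9
Step 14: on WHITE (2,4): turn R to W, flip to black, move to (2,3). |black|=10
Step 15: on BLACK (2,3): turn L to S, flip to white, move to (3,3). |black|=9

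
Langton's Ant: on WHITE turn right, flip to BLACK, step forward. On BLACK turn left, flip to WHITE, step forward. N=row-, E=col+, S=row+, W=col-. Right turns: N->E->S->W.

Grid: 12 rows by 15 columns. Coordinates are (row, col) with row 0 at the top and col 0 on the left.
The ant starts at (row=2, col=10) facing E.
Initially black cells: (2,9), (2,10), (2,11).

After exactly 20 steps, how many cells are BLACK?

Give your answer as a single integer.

Answer: 7

Derivation:
Step 1: on BLACK (2,10): turn L to N, flip to white, move to (1,10). |black|=2
Step 2: on WHITE (1,10): turn R to E, flip to black, move to (1,11). |black|=3
Step 3: on WHITE (1,11): turn R to S, flip to black, move to (2,11). |black|=4
Step 4: on BLACK (2,11): turn L to E, flip to white, move to (2,12). |black|=3
Step 5: on WHITE (2,12): turn R to S, flip to black, move to (3,12). |black|=4
Step 6: on WHITE (3,12): turn R to W, flip to black, move to (3,11). |black|=5
Step 7: on WHITE (3,11): turn R to N, flip to black, move to (2,11). |black|=6
Step 8: on WHITE (2,11): turn R to E, flip to black, move to (2,12). |black|=7
Step 9: on BLACK (2,12): turn L to N, flip to white, move to (1,12). |black|=6
Step 10: on WHITE (1,12): turn R to E, flip to black, move to (1,13). |black|=7
Step 11: on WHITE (1,13): turn R to S, flip to black, move to (2,13). |black|=8
Step 12: on WHITE (2,13): turn R to W, flip to black, move to (2,12). |black|=9
Step 13: on WHITE (2,12): turn R to N, flip to black, move to (1,12). |black|=10
Step 14: on BLACK (1,12): turn L to W, flip to white, move to (1,11). |black|=9
Step 15: on BLACK (1,11): turn L to S, flip to white, move to (2,11). |black|=8
Step 16: on BLACK (2,11): turn L to E, flip to white, move to (2,12). |black|=7
Step 17: on BLACK (2,12): turn L to N, flip to white, move to (1,12). |black|=6
Step 18: on WHITE (1,12): turn R to E, flip to black, move to (1,13). |black|=7
Step 19: on BLACK (1,13): turn L to N, flip to white, move to (0,13). |black|=6
Step 20: on WHITE (0,13): turn R to E, flip to black, move to (0,14). |black|=7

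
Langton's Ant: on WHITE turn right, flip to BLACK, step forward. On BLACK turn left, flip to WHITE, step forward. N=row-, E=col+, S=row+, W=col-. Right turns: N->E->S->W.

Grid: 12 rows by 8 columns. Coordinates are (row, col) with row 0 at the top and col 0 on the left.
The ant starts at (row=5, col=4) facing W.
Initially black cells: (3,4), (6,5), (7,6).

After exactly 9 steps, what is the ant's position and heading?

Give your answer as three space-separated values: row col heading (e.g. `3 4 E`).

Answer: 6 4 S

Derivation:
Step 1: on WHITE (5,4): turn R to N, flip to black, move to (4,4). |black|=4
Step 2: on WHITE (4,4): turn R to E, flip to black, move to (4,5). |black|=5
Step 3: on WHITE (4,5): turn R to S, flip to black, move to (5,5). |black|=6
Step 4: on WHITE (5,5): turn R to W, flip to black, move to (5,4). |black|=7
Step 5: on BLACK (5,4): turn L to S, flip to white, move to (6,4). |black|=6
Step 6: on WHITE (6,4): turn R to W, flip to black, move to (6,3). |black|=7
Step 7: on WHITE (6,3): turn R to N, flip to black, move to (5,3). |black|=8
Step 8: on WHITE (5,3): turn R to E, flip to black, move to (5,4). |black|=9
Step 9: on WHITE (5,4): turn R to S, flip to black, move to (6,4). |black|=10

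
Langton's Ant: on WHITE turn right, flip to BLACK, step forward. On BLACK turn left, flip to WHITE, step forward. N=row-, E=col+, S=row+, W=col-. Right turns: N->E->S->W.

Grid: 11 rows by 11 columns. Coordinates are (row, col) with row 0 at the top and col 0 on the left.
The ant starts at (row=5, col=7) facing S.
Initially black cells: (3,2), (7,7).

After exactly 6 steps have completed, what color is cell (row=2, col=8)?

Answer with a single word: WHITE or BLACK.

Answer: WHITE

Derivation:
Step 1: on WHITE (5,7): turn R to W, flip to black, move to (5,6). |black|=3
Step 2: on WHITE (5,6): turn R to N, flip to black, move to (4,6). |black|=4
Step 3: on WHITE (4,6): turn R to E, flip to black, move to (4,7). |black|=5
Step 4: on WHITE (4,7): turn R to S, flip to black, move to (5,7). |black|=6
Step 5: on BLACK (5,7): turn L to E, flip to white, move to (5,8). |black|=5
Step 6: on WHITE (5,8): turn R to S, flip to black, move to (6,8). |black|=6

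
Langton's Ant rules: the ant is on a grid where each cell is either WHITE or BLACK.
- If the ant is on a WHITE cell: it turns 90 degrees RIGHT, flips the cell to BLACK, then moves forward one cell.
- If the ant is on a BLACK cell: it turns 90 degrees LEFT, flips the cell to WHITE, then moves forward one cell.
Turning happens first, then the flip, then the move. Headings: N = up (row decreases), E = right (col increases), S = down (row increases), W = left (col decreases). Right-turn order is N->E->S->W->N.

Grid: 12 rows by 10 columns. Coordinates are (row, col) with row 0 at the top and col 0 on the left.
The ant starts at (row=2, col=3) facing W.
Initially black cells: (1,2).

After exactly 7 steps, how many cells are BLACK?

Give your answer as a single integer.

Answer: 6

Derivation:
Step 1: on WHITE (2,3): turn R to N, flip to black, move to (1,3). |black|=2
Step 2: on WHITE (1,3): turn R to E, flip to black, move to (1,4). |black|=3
Step 3: on WHITE (1,4): turn R to S, flip to black, move to (2,4). |black|=4
Step 4: on WHITE (2,4): turn R to W, flip to black, move to (2,3). |black|=5
Step 5: on BLACK (2,3): turn L to S, flip to white, move to (3,3). |black|=4
Step 6: on WHITE (3,3): turn R to W, flip to black, move to (3,2). |black|=5
Step 7: on WHITE (3,2): turn R to N, flip to black, move to (2,2). |black|=6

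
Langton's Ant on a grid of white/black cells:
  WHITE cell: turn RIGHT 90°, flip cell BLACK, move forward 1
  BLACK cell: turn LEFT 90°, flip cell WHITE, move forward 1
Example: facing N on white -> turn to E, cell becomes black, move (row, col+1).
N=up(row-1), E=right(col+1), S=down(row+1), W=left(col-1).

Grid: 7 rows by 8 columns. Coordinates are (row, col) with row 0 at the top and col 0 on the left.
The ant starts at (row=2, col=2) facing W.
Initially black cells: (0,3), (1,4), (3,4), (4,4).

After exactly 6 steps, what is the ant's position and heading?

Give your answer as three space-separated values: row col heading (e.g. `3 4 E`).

Step 1: on WHITE (2,2): turn R to N, flip to black, move to (1,2). |black|=5
Step 2: on WHITE (1,2): turn R to E, flip to black, move to (1,3). |black|=6
Step 3: on WHITE (1,3): turn R to S, flip to black, move to (2,3). |black|=7
Step 4: on WHITE (2,3): turn R to W, flip to black, move to (2,2). |black|=8
Step 5: on BLACK (2,2): turn L to S, flip to white, move to (3,2). |black|=7
Step 6: on WHITE (3,2): turn R to W, flip to black, move to (3,1). |black|=8

Answer: 3 1 W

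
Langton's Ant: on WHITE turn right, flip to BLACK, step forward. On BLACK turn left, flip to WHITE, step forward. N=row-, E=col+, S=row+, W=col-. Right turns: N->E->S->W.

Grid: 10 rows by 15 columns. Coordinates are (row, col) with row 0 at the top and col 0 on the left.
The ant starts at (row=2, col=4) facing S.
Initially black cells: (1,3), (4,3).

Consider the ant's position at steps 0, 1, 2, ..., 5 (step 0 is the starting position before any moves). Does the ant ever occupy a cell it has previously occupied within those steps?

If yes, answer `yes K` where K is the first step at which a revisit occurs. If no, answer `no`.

Step 1: on WHITE (2,4): turn R to W, flip to black, move to (2,3). |black|=3 — new cell
Step 2: on WHITE (2,3): turn R to N, flip to black, move to (1,3). |black|=4 — new cell
Step 3: on BLACK (1,3): turn L to W, flip to white, move to (1,2). |black|=3 — new cell
Step 4: on WHITE (1,2): turn R to N, flip to black, move to (0,2). |black|=4 — new cell
Step 5: on WHITE (0,2): turn R to E, flip to black, move to (0,3). |black|=5 — new cell
No revisit within 5 steps.

Answer: no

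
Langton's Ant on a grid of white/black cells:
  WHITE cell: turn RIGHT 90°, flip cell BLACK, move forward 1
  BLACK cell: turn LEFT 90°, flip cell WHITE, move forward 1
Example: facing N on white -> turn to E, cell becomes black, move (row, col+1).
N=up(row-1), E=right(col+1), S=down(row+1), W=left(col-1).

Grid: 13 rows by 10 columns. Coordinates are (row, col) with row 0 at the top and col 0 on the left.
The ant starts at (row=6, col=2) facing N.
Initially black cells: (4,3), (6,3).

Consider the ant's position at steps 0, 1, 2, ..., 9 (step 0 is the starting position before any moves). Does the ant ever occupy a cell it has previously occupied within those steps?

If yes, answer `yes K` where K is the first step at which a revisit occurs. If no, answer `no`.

Answer: yes 5

Derivation:
Step 1: on WHITE (6,2): turn R to E, flip to black, move to (6,3). |black|=3 — new cell
Step 2: on BLACK (6,3): turn L to N, flip to white, move to (5,3). |black|=2 — new cell
Step 3: on WHITE (5,3): turn R to E, flip to black, move to (5,4). |black|=3 — new cell
Step 4: on WHITE (5,4): turn R to S, flip to black, move to (6,4). |black|=4 — new cell
Step 5: on WHITE (6,4): turn R to W, flip to black, move to (6,3). |black|=5 — REVISIT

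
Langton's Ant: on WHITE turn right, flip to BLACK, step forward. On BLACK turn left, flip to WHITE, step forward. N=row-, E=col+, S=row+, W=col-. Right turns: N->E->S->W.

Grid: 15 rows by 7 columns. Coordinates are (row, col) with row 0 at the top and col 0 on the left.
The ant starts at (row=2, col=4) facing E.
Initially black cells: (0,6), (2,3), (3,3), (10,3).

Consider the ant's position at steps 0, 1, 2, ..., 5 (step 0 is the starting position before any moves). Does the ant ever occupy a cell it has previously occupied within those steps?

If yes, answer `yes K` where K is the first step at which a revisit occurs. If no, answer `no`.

Step 1: on WHITE (2,4): turn R to S, flip to black, move to (3,4). |black|=5 — new cell
Step 2: on WHITE (3,4): turn R to W, flip to black, move to (3,3). |black|=6 — new cell
Step 3: on BLACK (3,3): turn L to S, flip to white, move to (4,3). |black|=5 — new cell
Step 4: on WHITE (4,3): turn R to W, flip to black, move to (4,2). |black|=6 — new cell
Step 5: on WHITE (4,2): turn R to N, flip to black, move to (3,2). |black|=7 — new cell
No revisit within 5 steps.

Answer: no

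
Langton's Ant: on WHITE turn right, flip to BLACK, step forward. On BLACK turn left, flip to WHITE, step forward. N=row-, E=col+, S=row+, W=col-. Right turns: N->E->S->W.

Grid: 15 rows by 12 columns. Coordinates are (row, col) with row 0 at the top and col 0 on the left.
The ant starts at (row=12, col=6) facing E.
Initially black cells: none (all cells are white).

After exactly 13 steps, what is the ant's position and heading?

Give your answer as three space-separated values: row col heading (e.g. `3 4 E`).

Step 1: on WHITE (12,6): turn R to S, flip to black, move to (13,6). |black|=1
Step 2: on WHITE (13,6): turn R to W, flip to black, move to (13,5). |black|=2
Step 3: on WHITE (13,5): turn R to N, flip to black, move to (12,5). |black|=3
Step 4: on WHITE (12,5): turn R to E, flip to black, move to (12,6). |black|=4
Step 5: on BLACK (12,6): turn L to N, flip to white, move to (11,6). |black|=3
Step 6: on WHITE (11,6): turn R to E, flip to black, move to (11,7). |black|=4
Step 7: on WHITE (11,7): turn R to S, flip to black, move to (12,7). |black|=5
Step 8: on WHITE (12,7): turn R to W, flip to black, move to (12,6). |black|=6
Step 9: on WHITE (12,6): turn R to N, flip to black, move to (11,6). |black|=7
Step 10: on BLACK (11,6): turn L to W, flip to white, move to (11,5). |black|=6
Step 11: on WHITE (11,5): turn R to N, flip to black, move to (10,5). |black|=7
Step 12: on WHITE (10,5): turn R to E, flip to black, move to (10,6). |black|=8
Step 13: on WHITE (10,6): turn R to S, flip to black, move to (11,6). |black|=9

Answer: 11 6 S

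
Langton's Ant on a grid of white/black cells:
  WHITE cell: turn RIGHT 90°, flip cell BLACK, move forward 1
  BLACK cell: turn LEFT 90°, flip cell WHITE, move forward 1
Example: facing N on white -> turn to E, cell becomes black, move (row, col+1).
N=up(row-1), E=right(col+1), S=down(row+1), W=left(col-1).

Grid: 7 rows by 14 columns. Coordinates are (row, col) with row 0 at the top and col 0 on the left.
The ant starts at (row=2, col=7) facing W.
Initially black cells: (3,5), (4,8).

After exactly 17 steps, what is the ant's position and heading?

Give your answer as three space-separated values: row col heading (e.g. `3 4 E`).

Step 1: on WHITE (2,7): turn R to N, flip to black, move to (1,7). |black|=3
Step 2: on WHITE (1,7): turn R to E, flip to black, move to (1,8). |black|=4
Step 3: on WHITE (1,8): turn R to S, flip to black, move to (2,8). |black|=5
Step 4: on WHITE (2,8): turn R to W, flip to black, move to (2,7). |black|=6
Step 5: on BLACK (2,7): turn L to S, flip to white, move to (3,7). |black|=5
Step 6: on WHITE (3,7): turn R to W, flip to black, move to (3,6). |black|=6
Step 7: on WHITE (3,6): turn R to N, flip to black, move to (2,6). |black|=7
Step 8: on WHITE (2,6): turn R to E, flip to black, move to (2,7). |black|=8
Step 9: on WHITE (2,7): turn R to S, flip to black, move to (3,7). |black|=9
Step 10: on BLACK (3,7): turn L to E, flip to white, move to (3,8). |black|=8
Step 11: on WHITE (3,8): turn R to S, flip to black, move to (4,8). |black|=9
Step 12: on BLACK (4,8): turn L to E, flip to white, move to (4,9). |black|=8
Step 13: on WHITE (4,9): turn R to S, flip to black, move to (5,9). |black|=9
Step 14: on WHITE (5,9): turn R to W, flip to black, move to (5,8). |black|=10
Step 15: on WHITE (5,8): turn R to N, flip to black, move to (4,8). |black|=11
Step 16: on WHITE (4,8): turn R to E, flip to black, move to (4,9). |black|=12
Step 17: on BLACK (4,9): turn L to N, flip to white, move to (3,9). |black|=11

Answer: 3 9 N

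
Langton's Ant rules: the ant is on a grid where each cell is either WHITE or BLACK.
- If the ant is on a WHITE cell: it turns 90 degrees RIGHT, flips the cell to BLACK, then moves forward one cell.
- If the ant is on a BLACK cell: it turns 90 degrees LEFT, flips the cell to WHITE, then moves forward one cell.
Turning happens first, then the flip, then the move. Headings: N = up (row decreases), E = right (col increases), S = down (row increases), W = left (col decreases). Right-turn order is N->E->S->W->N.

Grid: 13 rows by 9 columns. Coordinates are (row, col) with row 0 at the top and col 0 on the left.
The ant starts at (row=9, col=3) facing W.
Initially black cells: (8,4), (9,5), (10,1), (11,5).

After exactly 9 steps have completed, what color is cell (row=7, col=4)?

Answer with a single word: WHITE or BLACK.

Answer: WHITE

Derivation:
Step 1: on WHITE (9,3): turn R to N, flip to black, move to (8,3). |black|=5
Step 2: on WHITE (8,3): turn R to E, flip to black, move to (8,4). |black|=6
Step 3: on BLACK (8,4): turn L to N, flip to white, move to (7,4). |black|=5
Step 4: on WHITE (7,4): turn R to E, flip to black, move to (7,5). |black|=6
Step 5: on WHITE (7,5): turn R to S, flip to black, move to (8,5). |black|=7
Step 6: on WHITE (8,5): turn R to W, flip to black, move to (8,4). |black|=8
Step 7: on WHITE (8,4): turn R to N, flip to black, move to (7,4). |black|=9
Step 8: on BLACK (7,4): turn L to W, flip to white, move to (7,3). |black|=8
Step 9: on WHITE (7,3): turn R to N, flip to black, move to (6,3). |black|=9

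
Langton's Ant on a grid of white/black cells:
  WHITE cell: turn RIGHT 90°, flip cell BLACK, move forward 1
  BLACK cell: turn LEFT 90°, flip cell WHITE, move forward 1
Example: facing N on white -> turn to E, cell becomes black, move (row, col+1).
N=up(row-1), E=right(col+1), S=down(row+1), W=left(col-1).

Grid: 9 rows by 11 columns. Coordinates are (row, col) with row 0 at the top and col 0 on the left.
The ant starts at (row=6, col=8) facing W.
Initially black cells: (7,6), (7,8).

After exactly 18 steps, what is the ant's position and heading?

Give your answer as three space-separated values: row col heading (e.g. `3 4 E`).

Step 1: on WHITE (6,8): turn R to N, flip to black, move to (5,8). |black|=3
Step 2: on WHITE (5,8): turn R to E, flip to black, move to (5,9). |black|=4
Step 3: on WHITE (5,9): turn R to S, flip to black, move to (6,9). |black|=5
Step 4: on WHITE (6,9): turn R to W, flip to black, move to (6,8). |black|=6
Step 5: on BLACK (6,8): turn L to S, flip to white, move to (7,8). |black|=5
Step 6: on BLACK (7,8): turn L to E, flip to white, move to (7,9). |black|=4
Step 7: on WHITE (7,9): turn R to S, flip to black, move to (8,9). |black|=5
Step 8: on WHITE (8,9): turn R to W, flip to black, move to (8,8). |black|=6
Step 9: on WHITE (8,8): turn R to N, flip to black, move to (7,8). |black|=7
Step 10: on WHITE (7,8): turn R to E, flip to black, move to (7,9). |black|=8
Step 11: on BLACK (7,9): turn L to N, flip to white, move to (6,9). |black|=7
Step 12: on BLACK (6,9): turn L to W, flip to white, move to (6,8). |black|=6
Step 13: on WHITE (6,8): turn R to N, flip to black, move to (5,8). |black|=7
Step 14: on BLACK (5,8): turn L to W, flip to white, move to (5,7). |black|=6
Step 15: on WHITE (5,7): turn R to N, flip to black, move to (4,7). |black|=7
Step 16: on WHITE (4,7): turn R to E, flip to black, move to (4,8). |black|=8
Step 17: on WHITE (4,8): turn R to S, flip to black, move to (5,8). |black|=9
Step 18: on WHITE (5,8): turn R to W, flip to black, move to (5,7). |black|=10

Answer: 5 7 W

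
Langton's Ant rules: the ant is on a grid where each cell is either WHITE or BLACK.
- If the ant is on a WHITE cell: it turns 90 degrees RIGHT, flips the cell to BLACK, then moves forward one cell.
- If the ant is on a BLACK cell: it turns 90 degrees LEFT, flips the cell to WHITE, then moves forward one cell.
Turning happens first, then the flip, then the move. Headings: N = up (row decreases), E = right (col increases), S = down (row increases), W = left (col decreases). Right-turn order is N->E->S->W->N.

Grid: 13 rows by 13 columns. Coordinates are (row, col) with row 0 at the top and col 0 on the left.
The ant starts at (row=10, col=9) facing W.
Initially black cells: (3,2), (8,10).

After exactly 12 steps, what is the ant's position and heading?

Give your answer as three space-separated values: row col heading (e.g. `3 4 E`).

Step 1: on WHITE (10,9): turn R to N, flip to black, move to (9,9). |black|=3
Step 2: on WHITE (9,9): turn R to E, flip to black, move to (9,10). |black|=4
Step 3: on WHITE (9,10): turn R to S, flip to black, move to (10,10). |black|=5
Step 4: on WHITE (10,10): turn R to W, flip to black, move to (10,9). |black|=6
Step 5: on BLACK (10,9): turn L to S, flip to white, move to (11,9). |black|=5
Step 6: on WHITE (11,9): turn R to W, flip to black, move to (11,8). |black|=6
Step 7: on WHITE (11,8): turn R to N, flip to black, move to (10,8). |black|=7
Step 8: on WHITE (10,8): turn R to E, flip to black, move to (10,9). |black|=8
Step 9: on WHITE (10,9): turn R to S, flip to black, move to (11,9). |black|=9
Step 10: on BLACK (11,9): turn L to E, flip to white, move to (11,10). |black|=8
Step 11: on WHITE (11,10): turn R to S, flip to black, move to (12,10). |black|=9
Step 12: on WHITE (12,10): turn R to W, flip to black, move to (12,9). |black|=10

Answer: 12 9 W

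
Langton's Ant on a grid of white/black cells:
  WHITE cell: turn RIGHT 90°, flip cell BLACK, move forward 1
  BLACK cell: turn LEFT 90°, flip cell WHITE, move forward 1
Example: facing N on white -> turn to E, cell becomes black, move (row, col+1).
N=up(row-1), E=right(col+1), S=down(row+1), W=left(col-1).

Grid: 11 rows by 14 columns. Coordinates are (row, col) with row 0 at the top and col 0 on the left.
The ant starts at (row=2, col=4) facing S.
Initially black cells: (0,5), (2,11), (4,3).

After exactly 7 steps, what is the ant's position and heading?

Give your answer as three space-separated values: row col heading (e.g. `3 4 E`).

Answer: 3 4 W

Derivation:
Step 1: on WHITE (2,4): turn R to W, flip to black, move to (2,3). |black|=4
Step 2: on WHITE (2,3): turn R to N, flip to black, move to (1,3). |black|=5
Step 3: on WHITE (1,3): turn R to E, flip to black, move to (1,4). |black|=6
Step 4: on WHITE (1,4): turn R to S, flip to black, move to (2,4). |black|=7
Step 5: on BLACK (2,4): turn L to E, flip to white, move to (2,5). |black|=6
Step 6: on WHITE (2,5): turn R to S, flip to black, move to (3,5). |black|=7
Step 7: on WHITE (3,5): turn R to W, flip to black, move to (3,4). |black|=8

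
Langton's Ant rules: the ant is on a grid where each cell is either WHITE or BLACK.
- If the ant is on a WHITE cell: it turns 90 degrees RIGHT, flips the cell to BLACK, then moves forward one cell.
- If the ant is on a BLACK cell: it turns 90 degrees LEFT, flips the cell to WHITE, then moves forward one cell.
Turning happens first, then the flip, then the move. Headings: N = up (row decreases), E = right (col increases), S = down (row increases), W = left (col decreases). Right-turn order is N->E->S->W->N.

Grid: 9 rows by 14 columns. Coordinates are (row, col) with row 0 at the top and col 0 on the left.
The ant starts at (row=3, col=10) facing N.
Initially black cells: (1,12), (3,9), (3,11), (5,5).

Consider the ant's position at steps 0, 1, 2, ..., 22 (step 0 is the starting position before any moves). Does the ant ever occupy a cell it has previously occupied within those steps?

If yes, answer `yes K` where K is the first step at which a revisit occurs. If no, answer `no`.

Step 1: on WHITE (3,10): turn R to E, flip to black, move to (3,11). |black|=5 — new cell
Step 2: on BLACK (3,11): turn L to N, flip to white, move to (2,11). |black|=4 — new cell
Step 3: on WHITE (2,11): turn R to E, flip to black, move to (2,12). |black|=5 — new cell
Step 4: on WHITE (2,12): turn R to S, flip to black, move to (3,12). |black|=6 — new cell
Step 5: on WHITE (3,12): turn R to W, flip to black, move to (3,11). |black|=7 — REVISIT

Answer: yes 5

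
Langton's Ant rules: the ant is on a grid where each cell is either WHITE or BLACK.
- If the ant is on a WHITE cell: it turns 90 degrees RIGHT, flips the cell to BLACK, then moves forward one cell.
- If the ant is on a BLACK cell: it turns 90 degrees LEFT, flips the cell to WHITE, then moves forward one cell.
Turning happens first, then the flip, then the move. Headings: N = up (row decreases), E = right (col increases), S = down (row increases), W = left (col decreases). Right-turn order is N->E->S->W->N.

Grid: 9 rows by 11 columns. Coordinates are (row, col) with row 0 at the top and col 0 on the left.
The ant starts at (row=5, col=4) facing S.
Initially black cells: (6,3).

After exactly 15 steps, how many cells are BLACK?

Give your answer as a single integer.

Step 1: on WHITE (5,4): turn R to W, flip to black, move to (5,3). |black|=2
Step 2: on WHITE (5,3): turn R to N, flip to black, move to (4,3). |black|=3
Step 3: on WHITE (4,3): turn R to E, flip to black, move to (4,4). |black|=4
Step 4: on WHITE (4,4): turn R to S, flip to black, move to (5,4). |black|=5
Step 5: on BLACK (5,4): turn L to E, flip to white, move to (5,5). |black|=4
Step 6: on WHITE (5,5): turn R to S, flip to black, move to (6,5). |black|=5
Step 7: on WHITE (6,5): turn R to W, flip to black, move to (6,4). |black|=6
Step 8: on WHITE (6,4): turn R to N, flip to black, move to (5,4). |black|=7
Step 9: on WHITE (5,4): turn R to E, flip to black, move to (5,5). |black|=8
Step 10: on BLACK (5,5): turn L to N, flip to white, move to (4,5). |black|=7
Step 11: on WHITE (4,5): turn R to E, flip to black, move to (4,6). |black|=8
Step 12: on WHITE (4,6): turn R to S, flip to black, move to (5,6). |black|=9
Step 13: on WHITE (5,6): turn R to W, flip to black, move to (5,5). |black|=10
Step 14: on WHITE (5,5): turn R to N, flip to black, move to (4,5). |black|=11
Step 15: on BLACK (4,5): turn L to W, flip to white, move to (4,4). |black|=10

Answer: 10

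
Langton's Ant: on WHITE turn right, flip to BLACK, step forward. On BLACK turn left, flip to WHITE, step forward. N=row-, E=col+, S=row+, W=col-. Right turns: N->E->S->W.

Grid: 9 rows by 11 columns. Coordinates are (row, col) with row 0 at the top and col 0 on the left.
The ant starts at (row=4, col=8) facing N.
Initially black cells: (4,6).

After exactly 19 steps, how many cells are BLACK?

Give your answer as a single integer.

Answer: 12

Derivation:
Step 1: on WHITE (4,8): turn R to E, flip to black, move to (4,9). |black|=2
Step 2: on WHITE (4,9): turn R to S, flip to black, move to (5,9). |black|=3
Step 3: on WHITE (5,9): turn R to W, flip to black, move to (5,8). |black|=4
Step 4: on WHITE (5,8): turn R to N, flip to black, move to (4,8). |black|=5
Step 5: on BLACK (4,8): turn L to W, flip to white, move to (4,7). |black|=4
Step 6: on WHITE (4,7): turn R to N, flip to black, move to (3,7). |black|=5
Step 7: on WHITE (3,7): turn R to E, flip to black, move to (3,8). |black|=6
Step 8: on WHITE (3,8): turn R to S, flip to black, move to (4,8). |black|=7
Step 9: on WHITE (4,8): turn R to W, flip to black, move to (4,7). |black|=8
Step 10: on BLACK (4,7): turn L to S, flip to white, move to (5,7). |black|=7
Step 11: on WHITE (5,7): turn R to W, flip to black, move to (5,6). |black|=8
Step 12: on WHITE (5,6): turn R to N, flip to black, move to (4,6). |black|=9
Step 13: on BLACK (4,6): turn L to W, flip to white, move to (4,5). |black|=8
Step 14: on WHITE (4,5): turn R to N, flip to black, move to (3,5). |black|=9
Step 15: on WHITE (3,5): turn R to E, flip to black, move to (3,6). |black|=10
Step 16: on WHITE (3,6): turn R to S, flip to black, move to (4,6). |black|=11
Step 17: on WHITE (4,6): turn R to W, flip to black, move to (4,5). |black|=12
Step 18: on BLACK (4,5): turn L to S, flip to white, move to (5,5). |black|=11
Step 19: on WHITE (5,5): turn R to W, flip to black, move to (5,4). |black|=12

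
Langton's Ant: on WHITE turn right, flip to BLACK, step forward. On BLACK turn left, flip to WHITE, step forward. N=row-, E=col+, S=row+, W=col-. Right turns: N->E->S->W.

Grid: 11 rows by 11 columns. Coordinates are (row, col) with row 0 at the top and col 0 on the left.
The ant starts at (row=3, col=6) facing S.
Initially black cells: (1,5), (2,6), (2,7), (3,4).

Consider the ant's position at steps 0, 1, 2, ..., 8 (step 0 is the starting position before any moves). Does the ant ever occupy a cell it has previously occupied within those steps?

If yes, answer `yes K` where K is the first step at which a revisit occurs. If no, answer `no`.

Step 1: on WHITE (3,6): turn R to W, flip to black, move to (3,5). |black|=5 — new cell
Step 2: on WHITE (3,5): turn R to N, flip to black, move to (2,5). |black|=6 — new cell
Step 3: on WHITE (2,5): turn R to E, flip to black, move to (2,6). |black|=7 — new cell
Step 4: on BLACK (2,6): turn L to N, flip to white, move to (1,6). |black|=6 — new cell
Step 5: on WHITE (1,6): turn R to E, flip to black, move to (1,7). |black|=7 — new cell
Step 6: on WHITE (1,7): turn R to S, flip to black, move to (2,7). |black|=8 — new cell
Step 7: on BLACK (2,7): turn L to E, flip to white, move to (2,8). |black|=7 — new cell
Step 8: on WHITE (2,8): turn R to S, flip to black, move to (3,8). |black|=8 — new cell
No revisit within 8 steps.

Answer: no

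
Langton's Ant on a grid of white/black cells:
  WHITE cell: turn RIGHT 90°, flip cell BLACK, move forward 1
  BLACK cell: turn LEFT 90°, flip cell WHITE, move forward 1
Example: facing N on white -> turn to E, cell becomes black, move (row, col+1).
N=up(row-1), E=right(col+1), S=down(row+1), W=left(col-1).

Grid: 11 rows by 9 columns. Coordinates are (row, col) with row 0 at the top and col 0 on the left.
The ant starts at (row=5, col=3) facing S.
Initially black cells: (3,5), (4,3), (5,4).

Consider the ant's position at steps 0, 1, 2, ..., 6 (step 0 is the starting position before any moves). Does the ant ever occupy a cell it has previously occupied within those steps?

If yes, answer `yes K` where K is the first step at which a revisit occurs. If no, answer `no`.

Answer: no

Derivation:
Step 1: on WHITE (5,3): turn R to W, flip to black, move to (5,2). |black|=4 — new cell
Step 2: on WHITE (5,2): turn R to N, flip to black, move to (4,2). |black|=5 — new cell
Step 3: on WHITE (4,2): turn R to E, flip to black, move to (4,3). |black|=6 — new cell
Step 4: on BLACK (4,3): turn L to N, flip to white, move to (3,3). |black|=5 — new cell
Step 5: on WHITE (3,3): turn R to E, flip to black, move to (3,4). |black|=6 — new cell
Step 6: on WHITE (3,4): turn R to S, flip to black, move to (4,4). |black|=7 — new cell
No revisit within 6 steps.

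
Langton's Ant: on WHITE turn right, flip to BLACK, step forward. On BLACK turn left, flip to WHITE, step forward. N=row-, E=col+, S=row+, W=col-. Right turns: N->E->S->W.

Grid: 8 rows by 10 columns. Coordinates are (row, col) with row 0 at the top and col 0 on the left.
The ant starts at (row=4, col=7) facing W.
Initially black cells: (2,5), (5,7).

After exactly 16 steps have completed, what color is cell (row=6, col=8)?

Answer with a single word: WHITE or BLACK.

Answer: BLACK

Derivation:
Step 1: on WHITE (4,7): turn R to N, flip to black, move to (3,7). |black|=3
Step 2: on WHITE (3,7): turn R to E, flip to black, move to (3,8). |black|=4
Step 3: on WHITE (3,8): turn R to S, flip to black, move to (4,8). |black|=5
Step 4: on WHITE (4,8): turn R to W, flip to black, move to (4,7). |black|=6
Step 5: on BLACK (4,7): turn L to S, flip to white, move to (5,7). |black|=5
Step 6: on BLACK (5,7): turn L to E, flip to white, move to (5,8). |black|=4
Step 7: on WHITE (5,8): turn R to S, flip to black, move to (6,8). |black|=5
Step 8: on WHITE (6,8): turn R to W, flip to black, move to (6,7). |black|=6
Step 9: on WHITE (6,7): turn R to N, flip to black, move to (5,7). |black|=7
Step 10: on WHITE (5,7): turn R to E, flip to black, move to (5,8). |black|=8
Step 11: on BLACK (5,8): turn L to N, flip to white, move to (4,8). |black|=7
Step 12: on BLACK (4,8): turn L to W, flip to white, move to (4,7). |black|=6
Step 13: on WHITE (4,7): turn R to N, flip to black, move to (3,7). |black|=7
Step 14: on BLACK (3,7): turn L to W, flip to white, move to (3,6). |black|=6
Step 15: on WHITE (3,6): turn R to N, flip to black, move to (2,6). |black|=7
Step 16: on WHITE (2,6): turn R to E, flip to black, move to (2,7). |black|=8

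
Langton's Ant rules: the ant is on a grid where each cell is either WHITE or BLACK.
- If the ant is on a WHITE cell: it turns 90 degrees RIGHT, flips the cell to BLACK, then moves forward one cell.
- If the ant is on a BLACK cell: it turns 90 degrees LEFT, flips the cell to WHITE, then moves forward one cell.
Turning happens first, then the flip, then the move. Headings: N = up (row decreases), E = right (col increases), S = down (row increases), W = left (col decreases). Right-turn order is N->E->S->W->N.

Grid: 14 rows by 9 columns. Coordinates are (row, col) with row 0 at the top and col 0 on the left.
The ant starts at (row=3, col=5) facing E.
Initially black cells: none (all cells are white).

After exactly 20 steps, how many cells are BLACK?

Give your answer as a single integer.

Answer: 6

Derivation:
Step 1: on WHITE (3,5): turn R to S, flip to black, move to (4,5). |black|=1
Step 2: on WHITE (4,5): turn R to W, flip to black, move to (4,4). |black|=2
Step 3: on WHITE (4,4): turn R to N, flip to black, move to (3,4). |black|=3
Step 4: on WHITE (3,4): turn R to E, flip to black, move to (3,5). |black|=4
Step 5: on BLACK (3,5): turn L to N, flip to white, move to (2,5). |black|=3
Step 6: on WHITE (2,5): turn R to E, flip to black, move to (2,6). |black|=4
Step 7: on WHITE (2,6): turn R to S, flip to black, move to (3,6). |black|=5
Step 8: on WHITE (3,6): turn R to W, flip to black, move to (3,5). |black|=6
Step 9: on WHITE (3,5): turn R to N, flip to black, move to (2,5). |black|=7
Step 10: on BLACK (2,5): turn L to W, flip to white, move to (2,4). |black|=6
Step 11: on WHITE (2,4): turn R to N, flip to black, move to (1,4). |black|=7
Step 12: on WHITE (1,4): turn R to E, flip to black, move to (1,5). |black|=8
Step 13: on WHITE (1,5): turn R to S, flip to black, move to (2,5). |black|=9
Step 14: on WHITE (2,5): turn R to W, flip to black, move to (2,4). |black|=10
Step 15: on BLACK (2,4): turn L to S, flip to white, move to (3,4). |black|=9
Step 16: on BLACK (3,4): turn L to E, flip to white, move to (3,5). |black|=8
Step 17: on BLACK (3,5): turn L to N, flip to white, move to (2,5). |black|=7
Step 18: on BLACK (2,5): turn L to W, flip to white, move to (2,4). |black|=6
Step 19: on WHITE (2,4): turn R to N, flip to black, move to (1,4). |black|=7
Step 20: on BLACK (1,4): turn L to W, flip to white, move to (1,3). |black|=6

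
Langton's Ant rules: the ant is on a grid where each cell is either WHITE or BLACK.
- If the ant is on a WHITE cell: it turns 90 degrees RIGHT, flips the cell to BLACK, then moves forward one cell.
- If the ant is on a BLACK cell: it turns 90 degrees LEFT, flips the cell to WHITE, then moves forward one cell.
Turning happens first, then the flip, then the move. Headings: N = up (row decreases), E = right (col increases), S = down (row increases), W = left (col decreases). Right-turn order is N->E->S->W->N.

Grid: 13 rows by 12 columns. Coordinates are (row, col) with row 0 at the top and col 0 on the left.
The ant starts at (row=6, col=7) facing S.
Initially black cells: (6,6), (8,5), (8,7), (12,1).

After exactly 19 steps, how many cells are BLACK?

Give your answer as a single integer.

Step 1: on WHITE (6,7): turn R to W, flip to black, move to (6,6). |black|=5
Step 2: on BLACK (6,6): turn L to S, flip to white, move to (7,6). |black|=4
Step 3: on WHITE (7,6): turn R to W, flip to black, move to (7,5). |black|=5
Step 4: on WHITE (7,5): turn R to N, flip to black, move to (6,5). |black|=6
Step 5: on WHITE (6,5): turn R to E, flip to black, move to (6,6). |black|=7
Step 6: on WHITE (6,6): turn R to S, flip to black, move to (7,6). |black|=8
Step 7: on BLACK (7,6): turn L to E, flip to white, move to (7,7). |black|=7
Step 8: on WHITE (7,7): turn R to S, flip to black, move to (8,7). |black|=8
Step 9: on BLACK (8,7): turn L to E, flip to white, move to (8,8). |black|=7
Step 10: on WHITE (8,8): turn R to S, flip to black, move to (9,8). |black|=8
Step 11: on WHITE (9,8): turn R to W, flip to black, move to (9,7). |black|=9
Step 12: on WHITE (9,7): turn R to N, flip to black, move to (8,7). |black|=10
Step 13: on WHITE (8,7): turn R to E, flip to black, move to (8,8). |black|=11
Step 14: on BLACK (8,8): turn L to N, flip to white, move to (7,8). |black|=10
Step 15: on WHITE (7,8): turn R to E, flip to black, move to (7,9). |black|=11
Step 16: on WHITE (7,9): turn R to S, flip to black, move to (8,9). |black|=12
Step 17: on WHITE (8,9): turn R to W, flip to black, move to (8,8). |black|=13
Step 18: on WHITE (8,8): turn R to N, flip to black, move to (7,8). |black|=14
Step 19: on BLACK (7,8): turn L to W, flip to white, move to (7,7). |black|=13

Answer: 13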